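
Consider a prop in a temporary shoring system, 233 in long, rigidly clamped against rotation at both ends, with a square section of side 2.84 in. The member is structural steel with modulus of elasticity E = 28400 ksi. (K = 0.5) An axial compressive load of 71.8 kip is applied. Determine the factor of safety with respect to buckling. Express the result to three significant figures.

I = a⁴/12 = 2.84⁴/12 = 5.421 in⁴
Effective length L_e = K·L = 0.5 × 233 = 116.5 in
P_cr = π²EI / L_e² = π² × 28400×10³ × 5.421 / 116.5² = 1.120×10^5 lb
Factor of safety n = P_cr / P = 111.96 / 71.8 = 1.56

n ≈ 1.56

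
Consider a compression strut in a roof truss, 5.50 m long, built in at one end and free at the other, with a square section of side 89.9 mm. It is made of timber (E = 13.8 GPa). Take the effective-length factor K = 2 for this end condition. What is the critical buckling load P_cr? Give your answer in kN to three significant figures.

I = a⁴/12 = 89.9⁴/12 = 5.443×10^6 mm⁴
I = 5.443×10^6 mm⁴ = 5.443×10^-6 m⁴
Effective length L_e = K·L = 2 × 5.50 = 11.00 m
P_cr = π²EI / L_e² = π² × 13.8×10⁹ × 5.443×10^-6 / 11.00² = 6.127×10^3 N

P_cr ≈ 6.13 kN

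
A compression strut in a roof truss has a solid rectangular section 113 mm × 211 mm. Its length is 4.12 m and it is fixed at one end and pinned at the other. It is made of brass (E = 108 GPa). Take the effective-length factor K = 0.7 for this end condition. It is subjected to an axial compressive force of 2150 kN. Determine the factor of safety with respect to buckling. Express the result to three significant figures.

n ≈ 1.51

Buckling occurs about the weak axis: I_min = h·b³/12 with b = 113 mm (the shorter side).
I_min = 211×113³/12 = 2.537×10^7 mm⁴
I = 2.537×10^7 mm⁴ = 2.537×10^-5 m⁴
Effective length L_e = K·L = 0.7 × 4.12 = 2.884 m
P_cr = π²EI / L_e² = π² × 108×10⁹ × 2.537×10^-5 / 2.884² = 3.251×10^6 N
Factor of safety n = P_cr / P = 3251.4 / 2150 = 1.51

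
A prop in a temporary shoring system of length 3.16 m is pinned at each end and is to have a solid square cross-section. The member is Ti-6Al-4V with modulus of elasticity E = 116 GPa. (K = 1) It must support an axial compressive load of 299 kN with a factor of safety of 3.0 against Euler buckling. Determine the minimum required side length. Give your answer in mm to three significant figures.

a ≈ 98.4 mm

Required P_cr = n·P = 3.0 × 299 = 897.0 kN
L_e = K·L = 1 × 3.16 = 3.160 m
Required I = P_cr·L_e²/(π²E) = 8.970×10^5 × 3.160² / (π² × 1.16×10^11) = 7.824×10^-6 m⁴
I_req = 7.824×10^6 mm⁴
Solid square: I = a⁴/12  ⇒  a = (12I)^(1/4) = (12×7.824×10^6)^(1/4) = 98.4 mm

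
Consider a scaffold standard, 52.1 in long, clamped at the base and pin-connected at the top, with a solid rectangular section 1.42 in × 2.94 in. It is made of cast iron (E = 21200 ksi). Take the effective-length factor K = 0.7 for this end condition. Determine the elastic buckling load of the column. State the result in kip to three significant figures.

Buckling occurs about the weak axis: I_min = h·b³/12 with b = 1.42 in (the shorter side).
I_min = 2.94×1.42³/12 = 0.7015 in⁴
Effective length L_e = K·L = 0.7 × 52.1 = 36.47 in
P_cr = π²EI / L_e² = π² × 21200×10³ × 0.7015 / 36.47² = 1.104×10^5 lb

P_cr ≈ 110 kip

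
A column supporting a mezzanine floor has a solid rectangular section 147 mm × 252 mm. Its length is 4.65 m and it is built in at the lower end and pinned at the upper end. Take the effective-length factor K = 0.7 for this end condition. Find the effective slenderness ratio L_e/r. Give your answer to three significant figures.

λ ≈ 76.7

For a rectangle r_min = b/√12 = 147/√12 = 42.44 mm
L_e = K·L = 0.7 × 4.65 m = 3.255 m = 3255.0 mm
λ = L_e / r_min = 3255.0 / 42.44 = 76.7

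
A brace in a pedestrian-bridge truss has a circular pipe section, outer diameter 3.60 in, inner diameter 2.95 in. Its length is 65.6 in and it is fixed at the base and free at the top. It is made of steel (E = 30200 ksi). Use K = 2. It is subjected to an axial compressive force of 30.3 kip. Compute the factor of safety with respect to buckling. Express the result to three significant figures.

d_o = 3.60 in, d_i = 2.95 in
I = π(d_o⁴ − d_i⁴)/64 = π(3.60⁴ − 2.950⁴)/64 = 4.527 in⁴
Effective length L_e = K·L = 2 × 65.6 = 131.2 in
P_cr = π²EI / L_e² = π² × 30200×10³ × 4.527 / 131.2² = 7.839×10^4 lb
Factor of safety n = P_cr / P = 78.392 / 30.3 = 2.59

n ≈ 2.59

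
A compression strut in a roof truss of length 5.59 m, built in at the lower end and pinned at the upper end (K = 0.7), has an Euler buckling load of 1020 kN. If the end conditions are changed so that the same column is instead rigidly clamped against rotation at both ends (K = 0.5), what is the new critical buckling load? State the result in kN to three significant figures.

P_cr ≈ 2000 kN

P_cr ∝ 1/K², so P_cr,new = P_cr,old × (K_old/K_new)² = 1020 × (0.7/0.5)²
= 1020 × 1.960 = 2000 kN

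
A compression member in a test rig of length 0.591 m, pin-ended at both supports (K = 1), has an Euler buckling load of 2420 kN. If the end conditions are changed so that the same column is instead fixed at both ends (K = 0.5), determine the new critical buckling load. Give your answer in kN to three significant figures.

P_cr ≈ 9680 kN

P_cr ∝ 1/K², so P_cr,new = P_cr,old × (K_old/K_new)² = 2420 × (1/0.5)²
= 2420 × 4.000 = 9680 kN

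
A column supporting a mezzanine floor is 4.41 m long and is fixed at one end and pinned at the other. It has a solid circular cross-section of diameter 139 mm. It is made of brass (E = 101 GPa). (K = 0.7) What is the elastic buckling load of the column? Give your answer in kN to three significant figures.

P_cr ≈ 1920 kN

I = πd⁴/64 = π×139⁴/64 = 1.832×10^7 mm⁴
I = 1.832×10^7 mm⁴ = 1.832×10^-5 m⁴
Effective length L_e = K·L = 0.7 × 4.41 = 3.087 m
P_cr = π²EI / L_e² = π² × 101×10⁹ × 1.832×10^-5 / 3.087² = 1.917×10^6 N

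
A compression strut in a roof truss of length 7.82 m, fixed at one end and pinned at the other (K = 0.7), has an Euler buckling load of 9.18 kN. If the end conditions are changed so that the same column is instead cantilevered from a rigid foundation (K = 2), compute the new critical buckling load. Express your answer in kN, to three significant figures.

P_cr ≈ 1.12 kN

P_cr ∝ 1/K², so P_cr,new = P_cr,old × (K_old/K_new)² = 9.18 × (0.7/2)²
= 9.18 × 0.1225 = 1.12 kN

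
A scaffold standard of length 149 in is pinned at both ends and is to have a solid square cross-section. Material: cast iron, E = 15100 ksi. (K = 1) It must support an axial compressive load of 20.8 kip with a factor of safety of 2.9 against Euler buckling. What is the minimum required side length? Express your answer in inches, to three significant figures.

a ≈ 3.22 in

Required P_cr = n·P = 2.9 × 20.8 = 60.32 kip
L_e = K·L = 1 × 149 = 149.0 in
Required I = P_cr·L_e²/(π²E) = 6.032×10^4 × 149.0² / (π² × 1.51×10^7) = 8.986 in⁴
Solid square: I = a⁴/12  ⇒  a = (12I)^(1/4) = (12×8.986)^(1/4) = 3.22 in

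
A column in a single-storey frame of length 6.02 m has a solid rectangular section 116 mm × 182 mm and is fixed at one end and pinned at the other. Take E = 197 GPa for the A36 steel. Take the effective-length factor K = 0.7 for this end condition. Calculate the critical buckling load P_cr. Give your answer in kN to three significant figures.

Buckling occurs about the weak axis: I_min = h·b³/12 with b = 116 mm (the shorter side).
I_min = 182×116³/12 = 2.367×10^7 mm⁴
I = 2.367×10^7 mm⁴ = 2.367×10^-5 m⁴
Effective length L_e = K·L = 0.7 × 6.02 = 4.214 m
P_cr = π²EI / L_e² = π² × 197×10⁹ × 2.367×10^-5 / 4.214² = 2.592×10^6 N

P_cr ≈ 2590 kN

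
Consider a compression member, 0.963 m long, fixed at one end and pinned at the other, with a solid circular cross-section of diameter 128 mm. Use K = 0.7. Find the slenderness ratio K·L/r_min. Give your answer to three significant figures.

For a solid circle r = d/4 = 128/4 = 32.00 mm
L_e = K·L = 0.7 × 0.963 m = 0.6741 m = 674.10 mm
λ = L_e / r_min = 674.10 / 32.00 = 21.1

λ ≈ 21.1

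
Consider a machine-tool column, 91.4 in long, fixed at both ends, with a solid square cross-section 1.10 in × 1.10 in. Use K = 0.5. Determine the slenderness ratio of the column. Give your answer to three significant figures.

λ ≈ 144

For a square r = a/√12 = 1.10/√12 = 0.3175 in
L_e = K·L = 0.5 × 91.4 = 45.70 in
λ = L_e / r_min = 45.700 / 0.3175 = 144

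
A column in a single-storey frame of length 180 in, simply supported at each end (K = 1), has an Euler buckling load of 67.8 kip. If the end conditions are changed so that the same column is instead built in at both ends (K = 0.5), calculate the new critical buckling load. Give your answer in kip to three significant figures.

P_cr ∝ 1/K², so P_cr,new = P_cr,old × (K_old/K_new)² = 67.8 × (1/0.5)²
= 67.8 × 4.000 = 271 kip

P_cr ≈ 271 kip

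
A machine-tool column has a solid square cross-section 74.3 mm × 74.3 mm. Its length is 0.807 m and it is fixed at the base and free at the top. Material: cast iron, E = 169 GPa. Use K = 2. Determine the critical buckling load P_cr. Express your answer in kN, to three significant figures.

P_cr ≈ 1630 kN

I = a⁴/12 = 74.3⁴/12 = 2.540×10^6 mm⁴
I = 2.540×10^6 mm⁴ = 2.540×10^-6 m⁴
Effective length L_e = K·L = 2 × 0.807 = 1.614 m
P_cr = π²EI / L_e² = π² × 169×10⁹ × 2.540×10^-6 / 1.614² = 1.626×10^6 N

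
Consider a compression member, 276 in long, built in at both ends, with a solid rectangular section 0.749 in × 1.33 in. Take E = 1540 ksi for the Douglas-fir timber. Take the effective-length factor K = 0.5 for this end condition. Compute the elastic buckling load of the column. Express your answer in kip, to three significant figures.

P_cr ≈ 0.0372 kip

Buckling occurs about the weak axis: I_min = h·b³/12 with b = 0.749 in (the shorter side).
I_min = 1.33×0.749³/12 = 4.657×10^-2 in⁴
Effective length L_e = K·L = 0.5 × 276 = 138.0 in
P_cr = π²EI / L_e² = π² × 1540×10³ × 4.657×10^-2 / 138.0² = 37.17 lb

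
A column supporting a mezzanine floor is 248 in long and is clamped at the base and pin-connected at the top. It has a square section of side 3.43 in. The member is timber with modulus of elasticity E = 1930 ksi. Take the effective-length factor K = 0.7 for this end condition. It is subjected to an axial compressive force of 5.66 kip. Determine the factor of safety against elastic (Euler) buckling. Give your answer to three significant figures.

n ≈ 1.29

I = a⁴/12 = 3.43⁴/12 = 11.53 in⁴
Effective length L_e = K·L = 0.7 × 248 = 173.6 in
P_cr = π²EI / L_e² = π² × 1930×10³ × 11.53 / 173.6² = 7.290×10^3 lb
Factor of safety n = P_cr / P = 7.2904 / 5.66 = 1.29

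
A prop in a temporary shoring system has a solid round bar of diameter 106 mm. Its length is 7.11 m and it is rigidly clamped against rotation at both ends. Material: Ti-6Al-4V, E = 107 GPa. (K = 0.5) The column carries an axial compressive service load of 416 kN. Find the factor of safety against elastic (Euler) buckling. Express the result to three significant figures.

I = πd⁴/64 = π×106⁴/64 = 6.197×10^6 mm⁴
I = 6.197×10^6 mm⁴ = 6.197×10^-6 m⁴
Effective length L_e = K·L = 0.5 × 7.11 = 3.555 m
P_cr = π²EI / L_e² = π² × 107×10⁹ × 6.197×10^-6 / 3.555² = 5.178×10^5 N
Factor of safety n = P_cr / P = 517.84 / 416 = 1.24

n ≈ 1.24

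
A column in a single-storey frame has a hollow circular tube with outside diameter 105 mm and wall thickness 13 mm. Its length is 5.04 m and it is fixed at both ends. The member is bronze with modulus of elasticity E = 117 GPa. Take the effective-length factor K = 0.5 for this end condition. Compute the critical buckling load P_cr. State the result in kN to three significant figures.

P_cr ≈ 737 kN

Inner diameter d_i = 105 − 2×13 = 79.00 mm
I = π(d_o⁴ − d_i⁴)/64 = π(105⁴ − 79.00⁴)/64 = 4.055×10^6 mm⁴
I = 4.055×10^6 mm⁴ = 4.055×10^-6 m⁴
Effective length L_e = K·L = 0.5 × 5.04 = 2.520 m
P_cr = π²EI / L_e² = π² × 117×10⁹ × 4.055×10^-6 / 2.520² = 7.373×10^5 N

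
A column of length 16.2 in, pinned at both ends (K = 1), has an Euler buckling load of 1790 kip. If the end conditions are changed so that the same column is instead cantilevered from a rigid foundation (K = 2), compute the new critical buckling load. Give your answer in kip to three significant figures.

P_cr ≈ 448 kip

P_cr ∝ 1/K², so P_cr,new = P_cr,old × (K_old/K_new)² = 1790 × (1/2)²
= 1790 × 0.2500 = 448 kip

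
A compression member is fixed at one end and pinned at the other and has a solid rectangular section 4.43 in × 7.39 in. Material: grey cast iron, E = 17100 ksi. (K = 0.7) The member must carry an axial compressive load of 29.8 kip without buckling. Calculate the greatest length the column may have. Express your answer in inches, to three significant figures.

Buckling occurs about the weak axis: I_min = h·b³/12 with b = 4.43 in (the shorter side).
I_min = 7.39×4.43³/12 = 53.54 in⁴
At the buckling limit P_cr = P = 2.980×10^4 lb
From P_cr = π²EI/(K·L)²:  L = (1/K)·√(π²EI/P_cr) = (1/0.7)·√(π²×1.71×10^7×53.54/2.980×10^4)
L = 787 in

L_max ≈ 787 in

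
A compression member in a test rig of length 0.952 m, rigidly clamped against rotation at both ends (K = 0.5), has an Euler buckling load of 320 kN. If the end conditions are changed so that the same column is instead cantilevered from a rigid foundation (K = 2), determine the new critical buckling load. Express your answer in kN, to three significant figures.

P_cr ∝ 1/K², so P_cr,new = P_cr,old × (K_old/K_new)² = 320 × (0.5/2)²
= 320 × 0.06250 = 20.0 kN

P_cr ≈ 20.0 kN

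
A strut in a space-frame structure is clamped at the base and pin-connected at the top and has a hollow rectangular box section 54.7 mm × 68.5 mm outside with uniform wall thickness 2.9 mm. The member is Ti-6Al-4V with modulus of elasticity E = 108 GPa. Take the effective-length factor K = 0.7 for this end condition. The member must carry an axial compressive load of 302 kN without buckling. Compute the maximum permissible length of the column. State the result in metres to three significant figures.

L_max ≈ 1.53 m

Inner dimensions: h_i = 68.5 − 2×2.9 = 62.70 mm, b_i = 54.7 − 2×2.9 = 48.90 mm
Weak-axis I_min = (h_o·b_o³ − h_i·b_i³)/12 with b_o = 54.7, b_i = 48.90 mm (shorter outer/inner sides).
I_min = (68.5×54.7³ − 62.70×48.90³)/12 = 3.233×10^5 mm⁴
I = 3.233×10^-7 m⁴
At the buckling limit P_cr = P = 3.020×10^5 N
From P_cr = π²EI/(K·L)²:  L = (1/K)·√(π²EI/P_cr) = (1/0.7)·√(π²×1.08×10^11×3.233×10^-7/3.020×10^5)
L = 1.53 m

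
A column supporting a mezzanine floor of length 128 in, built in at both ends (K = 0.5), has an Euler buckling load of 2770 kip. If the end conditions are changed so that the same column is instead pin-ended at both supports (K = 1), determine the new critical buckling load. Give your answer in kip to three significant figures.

P_cr ∝ 1/K², so P_cr,new = P_cr,old × (K_old/K_new)² = 2770 × (0.5/1)²
= 2770 × 0.2500 = 692 kip

P_cr ≈ 692 kip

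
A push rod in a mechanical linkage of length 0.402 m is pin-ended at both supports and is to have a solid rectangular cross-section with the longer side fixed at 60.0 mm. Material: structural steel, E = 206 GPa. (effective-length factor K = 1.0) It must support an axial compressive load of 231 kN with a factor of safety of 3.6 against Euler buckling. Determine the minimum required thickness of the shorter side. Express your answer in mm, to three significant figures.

Required P_cr = n·P = 3.6 × 231 = 831.6 kN
L_e = K·L = 1 × 0.402 = 0.4020 m
Required I = P_cr·L_e²/(π²E) = 8.316×10^5 × 0.4020² / (π² × 2.06×10^11) = 6.610×10^-8 m⁴
I_req = 6.610×10^4 mm⁴
Rectangle, weak axis: I_min = h·b³/12 with h = 60.0 mm fixed  ⇒  b = (12I/h)^(1/3) = 23.6 mm

b ≈ 23.6 mm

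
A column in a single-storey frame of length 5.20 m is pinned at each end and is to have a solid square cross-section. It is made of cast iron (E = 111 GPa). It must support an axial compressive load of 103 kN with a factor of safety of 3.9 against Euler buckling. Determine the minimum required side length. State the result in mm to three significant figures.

a ≈ 104 mm

Required P_cr = n·P = 3.9 × 103 = 401.7 kN
L_e = K·L = 1 × 5.20 = 5.200 m
Required I = P_cr·L_e²/(π²E) = 4.017×10^5 × 5.200² / (π² × 1.11×10^11) = 9.915×10^-6 m⁴
I_req = 9.915×10^6 mm⁴
Solid square: I = a⁴/12  ⇒  a = (12I)^(1/4) = (12×9.915×10^6)^(1/4) = 104 mm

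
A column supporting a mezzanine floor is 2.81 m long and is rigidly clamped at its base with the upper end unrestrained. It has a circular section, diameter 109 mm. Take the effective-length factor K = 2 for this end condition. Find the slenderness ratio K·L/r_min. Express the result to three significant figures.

For a solid circle r = d/4 = 109/4 = 27.25 mm
L_e = K·L = 2 × 2.81 m = 5.620 m = 5620.0 mm
λ = L_e / r_min = 5620.0 / 27.25 = 206

λ ≈ 206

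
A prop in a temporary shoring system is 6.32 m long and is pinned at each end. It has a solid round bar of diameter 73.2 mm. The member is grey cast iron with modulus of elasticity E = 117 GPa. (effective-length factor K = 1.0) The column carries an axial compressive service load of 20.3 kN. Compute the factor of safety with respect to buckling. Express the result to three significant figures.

I = πd⁴/64 = π×73.2⁴/64 = 1.409×10^6 mm⁴
I = 1.409×10^6 mm⁴ = 1.409×10^-6 m⁴
Effective length L_e = K·L = 1 × 6.32 = 6.320 m
P_cr = π²EI / L_e² = π² × 117×10⁹ × 1.409×10^-6 / 6.320² = 4.074×10^4 N
Factor of safety n = P_cr / P = 40.744 / 20.3 = 2.01

n ≈ 2.01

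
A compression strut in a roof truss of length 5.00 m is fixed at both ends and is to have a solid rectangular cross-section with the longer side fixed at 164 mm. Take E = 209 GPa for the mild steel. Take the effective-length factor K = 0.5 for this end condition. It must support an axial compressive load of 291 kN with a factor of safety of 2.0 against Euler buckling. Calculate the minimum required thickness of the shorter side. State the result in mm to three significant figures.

b ≈ 50.5 mm

Required P_cr = n·P = 2.0 × 291 = 582.0 kN
L_e = K·L = 0.5 × 5.00 = 2.500 m
Required I = P_cr·L_e²/(π²E) = 5.820×10^5 × 2.500² / (π² × 2.09×10^11) = 1.763×10^-6 m⁴
I_req = 1.763×10^6 mm⁴
Rectangle, weak axis: I_min = h·b³/12 with h = 164 mm fixed  ⇒  b = (12I/h)^(1/3) = 50.5 mm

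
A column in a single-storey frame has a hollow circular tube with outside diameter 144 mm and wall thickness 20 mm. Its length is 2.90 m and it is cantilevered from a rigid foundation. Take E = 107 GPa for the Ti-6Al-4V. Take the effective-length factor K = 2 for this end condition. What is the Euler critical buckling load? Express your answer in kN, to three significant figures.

Inner diameter d_i = 144 − 2×20 = 104.0 mm
I = π(d_o⁴ − d_i⁴)/64 = π(144⁴ − 104.0⁴)/64 = 1.536×10^7 mm⁴
I = 1.536×10^7 mm⁴ = 1.536×10^-5 m⁴
Effective length L_e = K·L = 2 × 2.90 = 5.800 m
P_cr = π²EI / L_e² = π² × 107×10⁹ × 1.536×10^-5 / 5.800² = 4.823×10^5 N

P_cr ≈ 482 kN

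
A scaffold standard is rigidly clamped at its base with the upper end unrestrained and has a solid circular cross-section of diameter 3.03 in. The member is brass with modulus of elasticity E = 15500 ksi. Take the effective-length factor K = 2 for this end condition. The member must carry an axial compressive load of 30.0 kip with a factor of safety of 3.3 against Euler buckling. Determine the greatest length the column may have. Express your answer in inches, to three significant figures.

I = πd⁴/64 = π×3.03⁴/64 = 4.138 in⁴
Required critical load P_cr = n·P = 3.3 × 30.0 = 99.00 kip = 9.900×10^4 lb
From P_cr = π²EI/(K·L)²:  L = (1/K)·√(π²EI/P_cr) = (1/2)·√(π²×1.55×10^7×4.138/9.900×10^4)
L = 40.0 in

L_max ≈ 40.0 in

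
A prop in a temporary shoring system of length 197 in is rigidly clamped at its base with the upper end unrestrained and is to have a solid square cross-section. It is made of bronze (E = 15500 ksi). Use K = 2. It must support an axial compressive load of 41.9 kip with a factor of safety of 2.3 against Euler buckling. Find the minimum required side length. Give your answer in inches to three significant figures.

Required P_cr = n·P = 2.3 × 41.9 = 96.37 kip
L_e = K·L = 2 × 197 = 394.0 in
Required I = P_cr·L_e²/(π²E) = 9.637×10^4 × 394.0² / (π² × 1.55×10^7) = 97.79 in⁴
Solid square: I = a⁴/12  ⇒  a = (12I)^(1/4) = (12×97.79)^(1/4) = 5.85 in

a ≈ 5.85 in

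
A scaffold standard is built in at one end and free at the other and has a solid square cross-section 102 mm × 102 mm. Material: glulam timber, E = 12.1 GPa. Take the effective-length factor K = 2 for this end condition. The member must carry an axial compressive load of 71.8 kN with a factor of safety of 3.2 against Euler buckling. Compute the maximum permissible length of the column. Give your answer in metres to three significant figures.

L_max ≈ 1.08 m

I = a⁴/12 = 102⁴/12 = 9.020×10^6 mm⁴
I = 9.020×10^-6 m⁴
Required critical load P_cr = n·P = 3.2 × 71.8 = 229.8 kN = 2.298×10^5 N
From P_cr = π²EI/(K·L)²:  L = (1/K)·√(π²EI/P_cr) = (1/2)·√(π²×1.21×10^10×9.020×10^-6/2.298×10^5)
L = 1.08 m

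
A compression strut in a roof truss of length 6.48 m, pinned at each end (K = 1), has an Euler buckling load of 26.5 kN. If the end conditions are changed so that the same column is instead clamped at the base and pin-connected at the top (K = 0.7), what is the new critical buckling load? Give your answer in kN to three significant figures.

P_cr ∝ 1/K², so P_cr,new = P_cr,old × (K_old/K_new)² = 26.5 × (1/0.7)²
= 26.5 × 2.041 = 54.1 kN

P_cr ≈ 54.1 kN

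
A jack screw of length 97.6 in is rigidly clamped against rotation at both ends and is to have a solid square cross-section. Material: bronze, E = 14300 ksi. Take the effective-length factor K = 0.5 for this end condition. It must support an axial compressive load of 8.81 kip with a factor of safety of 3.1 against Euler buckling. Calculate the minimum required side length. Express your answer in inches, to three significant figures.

Required P_cr = n·P = 3.1 × 8.81 = 27.31 kip
L_e = K·L = 0.5 × 97.6 = 48.80 in
Required I = P_cr·L_e²/(π²E) = 2.731×10^4 × 48.80² / (π² × 1.43×10^7) = 0.4608 in⁴
Solid square: I = a⁴/12  ⇒  a = (12I)^(1/4) = (12×0.4608)^(1/4) = 1.53 in

a ≈ 1.53 in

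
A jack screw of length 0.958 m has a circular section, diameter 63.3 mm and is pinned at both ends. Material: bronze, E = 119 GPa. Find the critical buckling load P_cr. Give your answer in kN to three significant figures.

P_cr ≈ 1010 kN

I = πd⁴/64 = π×63.3⁴/64 = 7.881×10^5 mm⁴
I = 7.881×10^5 mm⁴ = 7.881×10^-7 m⁴
Effective length L_e = K·L = 1 × 0.958 = 0.9580 m
P_cr = π²EI / L_e² = π² × 119×10⁹ × 7.881×10^-7 / 0.9580² = 1.009×10^6 N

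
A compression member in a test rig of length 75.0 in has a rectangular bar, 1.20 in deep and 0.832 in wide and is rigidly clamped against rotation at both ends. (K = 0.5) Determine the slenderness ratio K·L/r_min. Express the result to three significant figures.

For a rectangle r_min = b/√12 = 0.832/√12 = 0.2402 in
L_e = K·L = 0.5 × 75.0 = 37.50 in
λ = L_e / r_min = 37.500 / 0.2402 = 156

λ ≈ 156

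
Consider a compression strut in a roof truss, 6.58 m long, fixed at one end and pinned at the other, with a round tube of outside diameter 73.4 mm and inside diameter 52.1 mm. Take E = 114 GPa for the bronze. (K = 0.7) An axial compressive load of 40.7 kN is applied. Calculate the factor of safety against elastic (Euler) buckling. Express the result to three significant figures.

d_o = 73.4 mm, d_i = 52.1 mm
I = π(d_o⁴ − d_i⁴)/64 = π(73.4⁴ − 52.10⁴)/64 = 1.063×10^6 mm⁴
I = 1.063×10^6 mm⁴ = 1.063×10^-6 m⁴
Effective length L_e = K·L = 0.7 × 6.58 = 4.606 m
P_cr = π²EI / L_e² = π² × 114×10⁹ × 1.063×10^-6 / 4.606² = 5.638×10^4 N
Factor of safety n = P_cr / P = 56.382 / 40.7 = 1.39

n ≈ 1.39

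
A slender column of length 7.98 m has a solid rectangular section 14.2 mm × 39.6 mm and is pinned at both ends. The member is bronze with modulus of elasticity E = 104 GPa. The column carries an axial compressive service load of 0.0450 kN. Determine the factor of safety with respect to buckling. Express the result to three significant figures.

n ≈ 3.38

Buckling occurs about the weak axis: I_min = h·b³/12 with b = 14.2 mm (the shorter side).
I_min = 39.6×14.2³/12 = 9.449×10^3 mm⁴
I = 9.449×10^3 mm⁴ = 9.449×10^-9 m⁴
Effective length L_e = K·L = 1 × 7.98 = 7.980 m
P_cr = π²EI / L_e² = π² × 104×10⁹ × 9.449×10^-9 / 7.980² = 152.3 N
Factor of safety n = P_cr / P = 0.15230 / 0.0450 = 3.38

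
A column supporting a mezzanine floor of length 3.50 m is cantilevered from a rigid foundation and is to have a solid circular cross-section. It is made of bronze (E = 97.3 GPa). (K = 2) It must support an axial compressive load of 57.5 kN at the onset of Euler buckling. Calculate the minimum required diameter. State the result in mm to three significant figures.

L_e = K·L = 2 × 3.50 = 7.000 m
Required I = P_cr·L_e²/(π²E) = 5.750×10^4 × 7.000² / (π² × 9.73×10^10) = 2.934×10^-6 m⁴
I_req = 2.934×10^6 mm⁴
Solid circle: I = πd⁴/64  ⇒  d = (64I/π)^(1/4) = (64×2.934×10^6/π)^(1/4) = 87.9 mm

d ≈ 87.9 mm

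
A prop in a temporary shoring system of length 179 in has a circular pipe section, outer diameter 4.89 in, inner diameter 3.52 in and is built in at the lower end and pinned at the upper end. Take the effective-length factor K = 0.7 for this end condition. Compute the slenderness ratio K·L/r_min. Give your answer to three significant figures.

d_o = 4.89 in, d_i = 3.52 in
I = π(d_o⁴ − d_i⁴)/64 = π(4.89⁴ − 3.520⁴)/64 = 20.53 in⁴
A = 9.049 in²;  r_min = √(I/A) = √(20.53/9.049) = 1.506 in
L_e = K·L = 0.7 × 179 = 125.3 in
λ = L_e / r_min = 125.30 / 1.506 = 83.2

λ ≈ 83.2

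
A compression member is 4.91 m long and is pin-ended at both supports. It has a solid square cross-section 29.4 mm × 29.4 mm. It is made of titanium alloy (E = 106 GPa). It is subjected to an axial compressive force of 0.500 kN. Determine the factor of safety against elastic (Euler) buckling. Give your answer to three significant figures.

I = a⁴/12 = 29.4⁴/12 = 6.226×10^4 mm⁴
I = 6.226×10^4 mm⁴ = 6.226×10^-8 m⁴
Effective length L_e = K·L = 1 × 4.91 = 4.910 m
P_cr = π²EI / L_e² = π² × 106×10⁹ × 6.226×10^-8 / 4.910² = 2.702×10^3 N
Factor of safety n = P_cr / P = 2.7018 / 0.500 = 5.40

n ≈ 5.40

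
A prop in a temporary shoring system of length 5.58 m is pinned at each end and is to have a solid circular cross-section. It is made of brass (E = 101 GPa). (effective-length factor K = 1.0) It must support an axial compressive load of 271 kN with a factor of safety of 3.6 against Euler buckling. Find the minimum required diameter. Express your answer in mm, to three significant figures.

d ≈ 158 mm

Required P_cr = n·P = 3.6 × 271 = 975.6 kN
L_e = K·L = 1 × 5.58 = 5.580 m
Required I = P_cr·L_e²/(π²E) = 9.756×10^5 × 5.580² / (π² × 1.01×10^11) = 3.047×10^-5 m⁴
I_req = 3.047×10^7 mm⁴
Solid circle: I = πd⁴/64  ⇒  d = (64I/π)^(1/4) = (64×3.047×10^7/π)^(1/4) = 158 mm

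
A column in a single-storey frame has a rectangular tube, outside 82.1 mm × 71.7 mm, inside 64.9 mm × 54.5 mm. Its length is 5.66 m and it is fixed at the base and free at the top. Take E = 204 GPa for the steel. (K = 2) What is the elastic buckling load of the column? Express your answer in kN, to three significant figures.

P_cr ≈ 25.9 kN

Weak-axis I_min = (h_o·b_o³ − h_i·b_i³)/12 with b_o = 71.7, b_i = 54.50 mm (shorter outer/inner sides).
I_min = (82.1×71.7³ − 64.90×54.50³)/12 = 1.646×10^6 mm⁴
I = 1.646×10^6 mm⁴ = 1.646×10^-6 m⁴
Effective length L_e = K·L = 2 × 5.66 = 11.32 m
P_cr = π²EI / L_e² = π² × 204×10⁹ × 1.646×10^-6 / 11.32² = 2.587×10^4 N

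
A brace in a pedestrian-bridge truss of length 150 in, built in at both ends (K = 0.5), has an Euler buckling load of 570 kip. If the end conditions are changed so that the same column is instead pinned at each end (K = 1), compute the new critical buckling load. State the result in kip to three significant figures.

P_cr ≈ 142 kip

P_cr ∝ 1/K², so P_cr,new = P_cr,old × (K_old/K_new)² = 570 × (0.5/1)²
= 570 × 0.2500 = 142 kip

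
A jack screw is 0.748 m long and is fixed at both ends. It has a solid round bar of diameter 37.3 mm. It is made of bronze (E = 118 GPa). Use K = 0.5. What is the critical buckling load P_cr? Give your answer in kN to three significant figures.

I = πd⁴/64 = π×37.3⁴/64 = 9.502×10^4 mm⁴
I = 9.502×10^4 mm⁴ = 9.502×10^-8 m⁴
Effective length L_e = K·L = 0.5 × 0.748 = 0.3740 m
P_cr = π²EI / L_e² = π² × 118×10⁹ × 9.502×10^-8 / 0.3740² = 7.911×10^5 N

P_cr ≈ 791 kN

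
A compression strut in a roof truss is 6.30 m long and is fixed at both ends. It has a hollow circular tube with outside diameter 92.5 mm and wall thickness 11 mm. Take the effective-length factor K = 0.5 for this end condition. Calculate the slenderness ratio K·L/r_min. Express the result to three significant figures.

λ ≈ 108

Inner diameter d_i = 92.5 − 2×11 = 70.50 mm
I = π(d_o⁴ − d_i⁴)/64 = π(92.5⁴ − 70.50⁴)/64 = 2.381×10^6 mm⁴
A = 2.816×10^3 mm²;  r_min = √(I/A) = √(2.381×10^6/2.816×10^3) = 29.08 mm
L_e = K·L = 0.5 × 6.30 m = 3.150 m = 3150.0 mm
λ = L_e / r_min = 3150.0 / 29.08 = 108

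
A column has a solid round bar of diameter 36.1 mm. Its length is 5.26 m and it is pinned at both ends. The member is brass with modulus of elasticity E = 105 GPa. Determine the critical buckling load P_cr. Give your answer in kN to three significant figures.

P_cr ≈ 3.12 kN

I = πd⁴/64 = π×36.1⁴/64 = 8.337×10^4 mm⁴
I = 8.337×10^4 mm⁴ = 8.337×10^-8 m⁴
Effective length L_e = K·L = 1 × 5.26 = 5.260 m
P_cr = π²EI / L_e² = π² × 105×10⁹ × 8.337×10^-8 / 5.260² = 3.123×10^3 N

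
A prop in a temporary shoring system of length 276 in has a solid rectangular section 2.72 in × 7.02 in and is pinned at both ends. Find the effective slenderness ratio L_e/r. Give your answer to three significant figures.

For a rectangle r_min = b/√12 = 2.72/√12 = 0.7852 in
L_e = K·L = 1 × 276 = 276.0 in
λ = L_e / r_min = 276.00 / 0.7852 = 352

λ ≈ 352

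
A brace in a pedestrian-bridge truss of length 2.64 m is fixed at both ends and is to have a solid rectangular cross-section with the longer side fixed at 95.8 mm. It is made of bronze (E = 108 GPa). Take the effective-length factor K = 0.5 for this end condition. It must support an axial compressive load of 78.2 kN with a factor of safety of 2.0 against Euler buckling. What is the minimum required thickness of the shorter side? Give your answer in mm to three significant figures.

b ≈ 31.8 mm

Required P_cr = n·P = 2.0 × 78.2 = 156.4 kN
L_e = K·L = 0.5 × 2.64 = 1.320 m
Required I = P_cr·L_e²/(π²E) = 1.564×10^5 × 1.320² / (π² × 1.08×10^11) = 2.557×10^-7 m⁴
I_req = 2.557×10^5 mm⁴
Rectangle, weak axis: I_min = h·b³/12 with h = 95.8 mm fixed  ⇒  b = (12I/h)^(1/3) = 31.8 mm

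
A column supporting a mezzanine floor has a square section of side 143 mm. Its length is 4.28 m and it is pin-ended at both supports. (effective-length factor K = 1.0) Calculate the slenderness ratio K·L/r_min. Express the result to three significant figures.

λ ≈ 104

For a square r = a/√12 = 143/√12 = 41.28 mm
L_e = K·L = 1 × 4.28 m = 4.280 m = 4280.0 mm
λ = L_e / r_min = 4280.0 / 41.28 = 104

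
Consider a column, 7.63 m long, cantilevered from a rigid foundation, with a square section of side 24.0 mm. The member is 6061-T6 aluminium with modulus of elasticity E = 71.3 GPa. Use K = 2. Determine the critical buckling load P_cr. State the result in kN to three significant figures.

I = a⁴/12 = 24.0⁴/12 = 2.765×10^4 mm⁴
I = 2.765×10^4 mm⁴ = 2.765×10^-8 m⁴
Effective length L_e = K·L = 2 × 7.63 = 15.26 m
P_cr = π²EI / L_e² = π² × 71.3×10⁹ × 2.765×10^-8 / 15.26² = 83.55 N

P_cr ≈ 0.0835 kN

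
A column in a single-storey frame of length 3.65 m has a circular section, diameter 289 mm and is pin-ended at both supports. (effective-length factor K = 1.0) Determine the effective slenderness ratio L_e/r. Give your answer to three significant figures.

λ ≈ 50.5

For a solid circle r = d/4 = 289/4 = 72.25 mm
L_e = K·L = 1 × 3.65 m = 3.650 m = 3650.0 mm
λ = L_e / r_min = 3650.0 / 72.25 = 50.5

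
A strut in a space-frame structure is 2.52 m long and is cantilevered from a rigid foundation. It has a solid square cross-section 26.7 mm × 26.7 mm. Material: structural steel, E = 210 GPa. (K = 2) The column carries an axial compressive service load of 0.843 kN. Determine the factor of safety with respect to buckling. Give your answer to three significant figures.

I = a⁴/12 = 26.7⁴/12 = 4.235×10^4 mm⁴
I = 4.235×10^4 mm⁴ = 4.235×10^-8 m⁴
Effective length L_e = K·L = 2 × 2.52 = 5.040 m
P_cr = π²EI / L_e² = π² × 210×10⁹ × 4.235×10^-8 / 5.040² = 3.456×10^3 N
Factor of safety n = P_cr / P = 3.4556 / 0.843 = 4.10

n ≈ 4.10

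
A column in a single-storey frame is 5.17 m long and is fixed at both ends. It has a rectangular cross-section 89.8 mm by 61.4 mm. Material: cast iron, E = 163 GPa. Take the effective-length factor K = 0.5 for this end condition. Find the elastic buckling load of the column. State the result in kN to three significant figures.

P_cr ≈ 417 kN

Buckling occurs about the weak axis: I_min = h·b³/12 with b = 61.4 mm (the shorter side).
I_min = 89.8×61.4³/12 = 1.732×10^6 mm⁴
I = 1.732×10^6 mm⁴ = 1.732×10^-6 m⁴
Effective length L_e = K·L = 0.5 × 5.17 = 2.585 m
P_cr = π²EI / L_e² = π² × 163×10⁹ × 1.732×10^-6 / 2.585² = 4.170×10^5 N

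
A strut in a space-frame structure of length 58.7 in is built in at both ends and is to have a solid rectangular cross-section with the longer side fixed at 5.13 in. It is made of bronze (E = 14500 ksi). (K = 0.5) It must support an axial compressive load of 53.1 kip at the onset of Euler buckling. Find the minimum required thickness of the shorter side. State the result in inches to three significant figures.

L_e = K·L = 0.5 × 58.7 = 29.35 in
Required I = P_cr·L_e²/(π²E) = 5.310×10^4 × 29.35² / (π² × 1.45×10^7) = 0.3196 in⁴
Rectangle, weak axis: I_min = h·b³/12 with h = 5.13 in fixed  ⇒  b = (12I/h)^(1/3) = 0.908 in

b ≈ 0.908 in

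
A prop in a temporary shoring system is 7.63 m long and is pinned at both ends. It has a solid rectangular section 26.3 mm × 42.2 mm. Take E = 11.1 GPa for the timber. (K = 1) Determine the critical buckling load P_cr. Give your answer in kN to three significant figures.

Buckling occurs about the weak axis: I_min = h·b³/12 with b = 26.3 mm (the shorter side).
I_min = 42.2×26.3³/12 = 6.397×10^4 mm⁴
I = 6.397×10^4 mm⁴ = 6.397×10^-8 m⁴
Effective length L_e = K·L = 1 × 7.63 = 7.630 m
P_cr = π²EI / L_e² = π² × 11.1×10⁹ × 6.397×10^-8 / 7.630² = 120.4 N

P_cr ≈ 0.120 kN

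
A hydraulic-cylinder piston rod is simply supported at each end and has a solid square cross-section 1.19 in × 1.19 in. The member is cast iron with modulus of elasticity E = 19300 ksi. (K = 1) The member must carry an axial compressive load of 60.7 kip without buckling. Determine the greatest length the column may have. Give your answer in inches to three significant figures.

I = a⁴/12 = 1.19⁴/12 = 0.1671 in⁴
At the buckling limit P_cr = P = 6.070×10^4 lb
From P_cr = π²EI/(K·L)²:  L = (1/K)·√(π²EI/P_cr) = (1/1)·√(π²×1.93×10^7×0.1671/6.070×10^4)
L = 22.9 in

L_max ≈ 22.9 in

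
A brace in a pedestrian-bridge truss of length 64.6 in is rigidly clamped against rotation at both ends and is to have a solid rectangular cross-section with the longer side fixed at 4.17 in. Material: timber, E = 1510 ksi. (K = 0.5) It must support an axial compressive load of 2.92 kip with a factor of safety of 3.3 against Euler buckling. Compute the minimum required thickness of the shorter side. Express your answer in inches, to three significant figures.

Required P_cr = n·P = 3.3 × 2.92 = 9.636 kip
L_e = K·L = 0.5 × 64.6 = 32.30 in
Required I = P_cr·L_e²/(π²E) = 9.636×10^3 × 32.30² / (π² × 1.51×10^6) = 0.6746 in⁴
Rectangle, weak axis: I_min = h·b³/12 with h = 4.17 in fixed  ⇒  b = (12I/h)^(1/3) = 1.25 in

b ≈ 1.25 in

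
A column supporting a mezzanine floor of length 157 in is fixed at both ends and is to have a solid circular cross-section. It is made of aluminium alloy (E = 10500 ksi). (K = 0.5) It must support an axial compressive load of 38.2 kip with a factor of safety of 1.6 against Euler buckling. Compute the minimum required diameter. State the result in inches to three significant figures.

Required P_cr = n·P = 1.6 × 38.2 = 61.12 kip
L_e = K·L = 0.5 × 157 = 78.50 in
Required I = P_cr·L_e²/(π²E) = 6.112×10^4 × 78.50² / (π² × 1.05×10^7) = 3.634 in⁴
Solid circle: I = πd⁴/64  ⇒  d = (64I/π)^(1/4) = (64×3.634/π)^(1/4) = 2.93 in

d ≈ 2.93 in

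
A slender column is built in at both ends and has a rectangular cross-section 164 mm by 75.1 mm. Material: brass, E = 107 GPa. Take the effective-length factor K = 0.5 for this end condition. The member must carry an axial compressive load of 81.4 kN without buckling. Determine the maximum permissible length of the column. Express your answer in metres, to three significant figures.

L_max ≈ 17.3 m

Buckling occurs about the weak axis: I_min = h·b³/12 with b = 75.1 mm (the shorter side).
I_min = 164×75.1³/12 = 5.789×10^6 mm⁴
I = 5.789×10^-6 m⁴
At the buckling limit P_cr = P = 8.140×10^4 N
From P_cr = π²EI/(K·L)²:  L = (1/K)·√(π²EI/P_cr) = (1/0.5)·√(π²×1.07×10^11×5.789×10^-6/8.140×10^4)
L = 17.3 m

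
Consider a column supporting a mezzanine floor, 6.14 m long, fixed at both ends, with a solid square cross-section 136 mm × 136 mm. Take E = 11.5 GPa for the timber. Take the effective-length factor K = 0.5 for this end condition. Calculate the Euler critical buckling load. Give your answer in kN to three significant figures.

I = a⁴/12 = 136⁴/12 = 2.851×10^7 mm⁴
I = 2.851×10^7 mm⁴ = 2.851×10^-5 m⁴
Effective length L_e = K·L = 0.5 × 6.14 = 3.070 m
P_cr = π²EI / L_e² = π² × 11.5×10⁹ × 2.851×10^-5 / 3.070² = 3.433×10^5 N

P_cr ≈ 343 kN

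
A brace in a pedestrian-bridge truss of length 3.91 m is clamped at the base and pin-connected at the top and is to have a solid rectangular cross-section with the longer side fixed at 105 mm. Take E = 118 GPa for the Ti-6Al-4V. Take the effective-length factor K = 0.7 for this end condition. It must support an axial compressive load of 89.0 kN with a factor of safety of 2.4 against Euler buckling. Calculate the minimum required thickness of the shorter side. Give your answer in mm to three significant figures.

b ≈ 53.9 mm

Required P_cr = n·P = 2.4 × 89.0 = 213.6 kN
L_e = K·L = 0.7 × 3.91 = 2.737 m
Required I = P_cr·L_e²/(π²E) = 2.136×10^5 × 2.737² / (π² × 1.18×10^11) = 1.374×10^-6 m⁴
I_req = 1.374×10^6 mm⁴
Rectangle, weak axis: I_min = h·b³/12 with h = 105 mm fixed  ⇒  b = (12I/h)^(1/3) = 53.9 mm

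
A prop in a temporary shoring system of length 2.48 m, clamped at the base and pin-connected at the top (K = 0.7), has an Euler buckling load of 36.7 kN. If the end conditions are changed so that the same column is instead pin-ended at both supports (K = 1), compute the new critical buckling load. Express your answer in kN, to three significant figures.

P_cr ≈ 18.0 kN

P_cr ∝ 1/K², so P_cr,new = P_cr,old × (K_old/K_new)² = 36.7 × (0.7/1)²
= 36.7 × 0.4900 = 18.0 kN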